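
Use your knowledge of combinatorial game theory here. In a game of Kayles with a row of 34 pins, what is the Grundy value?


Kayles: a move removes 1 or 2 adjacent pins from a contiguous row.
Removing pins from a row of k leaves two independent rows (a, b) with a + b = k - 1 (one pin) or a + b = k - 2 (two pins); an end removal gives a = 0.
By Sprague-Grundy, G(k) = mex{ G(a) XOR G(b) } over all these splits. G(0) = 0.
G(1): splits (0,0):0^0=0 -> mex({0}) = 1
G(2): splits (0,1):0^1=1 (0,0):0^0=0 -> mex({0, 1}) = 2
G(3): splits (0,2):0^2=2 (1,1):1^1=0 (0,1):0^1=1 -> mex({0, 1, 2}) = 3
G(4): splits (0,3):0^3=3 (1,2):1^2=3 (0,2):0^2=2 (1,1):1^1=0 -> mex({0, 2, 3}) = 1
G(5): splits (0,4):0^1=1 (1,3):1^3=2 (2,2):2^2=0 (0,3):0^3=3 (1,2):1^2=3 -> mex({0, 1, 2, 3}) = 4
G(6) = mex({0, 1, 2, 4}) = 3
G(7) = mex({0, 1, 3, 4, 5}) = 2
G(8) = mex({0, 2, 3, 5, 6}) = 1
G(9) = mex({0, 1, 2, 3, 6, 7}) = 4
G(10) = mex({0, 1, 3, 4, 5, 7}) = 2
G(11) = mex({0, 1, 2, 3, 4, 5}) = 6
G(12) = mex({0, 1, 2, 3, 5, 6, 7}) = 4
G(13) = mex({0, 2, 3, 4, 6, 7}) = 1
G(14) = mex({0, 1, 4, 5, 6, 7}) = 2
G(15) = mex({0, 1, 2, 3, 4, 5, 6}) = 7
G(16) = mex({0, 2, 3, 5, 6, 7}) = 1
G(17) = mex({0, 1, 2, 3, 5, 6, 7}) = 4
G(18) = mex({0, 1, 2, 4, 5, 6}) = 3
G(19) = mex({0, 1, 3, 4, 5, 7}) = 2
G(20) = mex({0, 2, 3, 4, 5, 6, 7}) = 1
G(21) = mex({0, 1, 2, 3, 5, 6, 7}) = 4
G(22) = mex({0, 1, 2, 3, 4, 5, 7}) = 6
G(23) = mex({0, 1, 2, 3, 4, 5, 6}) = 7
G(24) = mex({0, 1, 2, 3, 5, 6, 7}) = 4
G(25) = mex({0, 2, 3, 4, 6, 7}) = 1
G(26) = mex({0, 1, 3, 4, 5, 6, 7}) = 2
G(27) = mex({0, 1, 2, 3, 4, 5, 6, 7}) = 8
G(28) = mex({0, 1, 2, 3, 4, 6, 7, 8}) = 5
G(29) = mex({0, 1, 2, 3, 5, 6, 7, 8, 9}) = 4
G(30) = mex({0, 1, 2, 3, 4, 5, 6, 9, 10}) = 7
G(31) = mex({0, 1, 3, 4, 5, 7, 10, 11}) = 2
G(32) = mex({0, 2, 3, 4, 5, 6, 7, 9, 11}) = 1
G(33) = mex({0, 1, 2, 3, 4, 5, 6, 7, 9, 12}) = 8
G(34) = mex({0, 1, 2, 3, 4, 5, 7, 8, 11, 12}) = 6
Therefore G(34) = 6.

6


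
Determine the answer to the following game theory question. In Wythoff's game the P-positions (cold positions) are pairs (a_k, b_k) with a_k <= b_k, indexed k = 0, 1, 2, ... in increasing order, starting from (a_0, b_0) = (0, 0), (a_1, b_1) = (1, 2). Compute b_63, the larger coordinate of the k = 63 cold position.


By Wythoff's theorem, a_k = floor(k * phi) and b_k = floor(k * phi^2) = a_k + k, where phi = (1 + sqrt(5))/2 is the golden ratio.
phi = (1 + sqrt(5))/2 = 1.618034
phi^2 = phi + 1 = 2.618034
k = 63
k * phi^2 = 63 * 2.618034 = 164.936141
b_63 = floor(k * phi^2) = 164 (check: a_63 + k = 101 + 63 = 164)

164


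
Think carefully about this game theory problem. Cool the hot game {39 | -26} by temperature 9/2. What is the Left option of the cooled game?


Original game: {39 | -26} (a switch {a | b} with a > b).
Cooling by t (for t below the temperature (a - b)/2 = 65/2) taxes each move by t: {a | b} cooled by t is {a - t | b + t}.
Cooling amount: t = 9/2
Cooled Left option: 39 - 9/2 = 69/2
Cooled Right option: -26 + 9/2 = -43/2
Cooled game: {69/2 | -43/2}
Left option = 69/2

69/2


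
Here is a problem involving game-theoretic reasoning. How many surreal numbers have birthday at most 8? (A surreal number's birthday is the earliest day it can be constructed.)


Day 0: {|} = 0 is born. Count = 1.
Day n: the number of surreal numbers born by day n is 2^(n+1) - 1.
By day 0: 2^1 - 1 = 1
By day 1: 2^2 - 1 = 3
By day 2: 2^3 - 1 = 7
By day 3: 2^4 - 1 = 15
By day 4: 2^5 - 1 = 31
By day 5: 2^6 - 1 = 63
By day 6: 2^7 - 1 = 127
By day 7: 2^8 - 1 = 255
By day 8: 2^9 - 1 = 511
By day 8: 511 surreal numbers.

511


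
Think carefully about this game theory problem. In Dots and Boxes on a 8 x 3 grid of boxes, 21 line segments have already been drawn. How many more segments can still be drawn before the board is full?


Grid: 8 x 3 boxes, i.e. 9 rows and 4 columns of dots.
Horizontal edges: (rows + 1) * cols = 9 * 3 = 27
Vertical edges: rows * (cols + 1) = 8 * 4 = 32
Total edges: 27 + 32 = 59
Edges drawn: 21
Remaining: 59 - 21 = 38

38


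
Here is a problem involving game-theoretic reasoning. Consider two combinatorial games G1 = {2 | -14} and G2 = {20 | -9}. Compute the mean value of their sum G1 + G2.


G1 = {2 | -14}, G2 = {20 | -9}
Each is a switch {a | b} with numbers a > b; its mean value is (a + b)/2, and mean value is additive over game sums: m(G1 + G2) = m(G1) + m(G2).
Mean of G1 = (2 + (-14))/2 = -12/2 = -6
Mean of G2 = (20 + (-9))/2 = 11/2 = 11/2
Mean of G1 + G2 = -6 + 11/2 = -1/2

-1/2


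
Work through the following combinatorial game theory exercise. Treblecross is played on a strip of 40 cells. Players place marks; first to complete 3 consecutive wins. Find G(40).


Treblecross: place X on empty cells; 3-in-a-row wins.
Playing within two cells of an existing X lets the opponent win at once, so sensible play treats the cells i-2..i+2 around each X as dead. The player left with no safe cell loses, so this is a normal-play take-away game on strips of safe cells.
Placing X at cell i (0-indexed) of a strip of k safe cells leaves independent strips of sizes max(0, i-2) and max(0, k-i-3). Hence G(k) = mex{ G(max(0,i-2)) XOR G(max(0,k-i-3)) : 0 <= i < k }, with G(0) = 0.
G(1): splits (0,0):0^0=0 -> mex({0}) = 1
G(2): splits (0,0):0^0=0 -> mex({0}) = 1
G(3): splits (0,0):0^0=0 -> mex({0}) = 1
G(4): splits (0,1):0^1=1 (0,0):0^0=0 -> mex({0, 1}) = 2
G(5): splits (0,2):0^1=1 (0,1):0^1=1 (0,0):0^0=0 -> mex({0, 1}) = 2
G(6) = mex({1}) = 0
G(7) = mex({0, 1, 2}) = 3
G(8) = mex({0, 1, 2}) = 3
G(9) = mex({0, 2}) = 1
G(10) = mex({0, 2, 3}) = 1
G(11) = mex({0, 3}) = 1
G(12) = mex({1, 3}) = 0
G(13) = mex({0, 1, 2, 3}) = 4
G(14) = mex({0, 1, 2}) = 3
G(15) = mex({0, 1, 2}) = 3
G(16) = mex({0, 1, 2, 4}) = 3
G(17) = mex({0, 1, 3, 4}) = 2
G(18) = mex({0, 1, 3, 4}) = 2
G(19) = mex({0, 1, 3, 5}) = 2
G(20) = mex({0, 1, 2, 3, 5}) = 4
G(21) = mex({0, 1, 2, 3, 5}) = 4
G(22) = mex({1, 2, 6}) = 0
G(23) = mex({0, 1, 2, 3, 4, 6}) = 5
G(24) = mex({0, 1, 2, 3, 4}) = 5
G(25) = mex({0, 1, 3, 4, 7}) = 2
G(26) = mex({0, 1, 3, 4, 5, 7}) = 2
G(27) = mex({0, 1, 3, 5}) = 2
G(28) = mex({0, 1, 2, 5}) = 3
G(29) = mex({0, 1, 2, 4, 5, 6}) = 3
G(30) = mex({1, 2, 4, 6}) = 0
G(31) = mex({0, 1, 2, 3, 4, 6}) = 5
G(32) = mex({1, 2, 3, 4, 7}) = 0
G(33) = mex({0, 3, 7}) = 1
G(34) = mex({0, 2, 3, 5, 7}) = 1
G(35) = mex({0, 2, 3, 5, 6}) = 1
G(36) = mex({0, 1, 2, 5, 6}) = 3
G(37) = mex({0, 1, 2, 4, 5, 6}) = 3
G(38) = mex({0, 1, 2, 4}) = 3
G(39) = mex({0, 1, 2, 3, 4, 7}) = 5
G(40) = mex({0, 1, 2, 3, 4, 5, 7}) = 6
Therefore G(40) = 6.

6


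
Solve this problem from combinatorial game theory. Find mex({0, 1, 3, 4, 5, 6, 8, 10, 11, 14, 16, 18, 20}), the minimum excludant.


Set = {0, 1, 3, 4, 5, 6, 8, 10, 11, 14, 16, 18, 20}
0 is in the set.
1 is in the set.
2 is NOT in the set. This is the mex.
mex = 2

2


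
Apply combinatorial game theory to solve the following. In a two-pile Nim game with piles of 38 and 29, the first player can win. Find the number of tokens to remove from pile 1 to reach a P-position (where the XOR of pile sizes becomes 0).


Piles: 38 and 29
Current XOR: 38 XOR 29 = 59 (non-zero, so this is an N-position).
To make the XOR zero, we need to find a move that balances the piles.
For pile 1 (size 38): target = 38 XOR 59 = 29
We reduce pile 1 from 38 to 29.
Tokens removed: 38 - 29 = 9
Verification: 29 XOR 29 = 0

9


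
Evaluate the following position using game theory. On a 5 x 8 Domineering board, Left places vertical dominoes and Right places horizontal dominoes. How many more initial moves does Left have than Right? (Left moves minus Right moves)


Board is 5 x 8 (rows x cols).
Left (vertical) placements: (rows-1) * cols = 4 * 8 = 32
Right (horizontal) placements: rows * (cols-1) = 5 * 7 = 35
Advantage = Left - Right = 32 - 35 = -3

-3


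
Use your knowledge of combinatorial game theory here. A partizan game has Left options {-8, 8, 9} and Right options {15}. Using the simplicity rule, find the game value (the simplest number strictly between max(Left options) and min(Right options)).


Left options: {-8, 8, 9}, max = 9
Right options: {15}, min = 15
All options are numbers and max(Left) < min(Right), so by the simplicity theorem the value is the simplest (earliest-born) number strictly between 9 and 15.
Integers 10 through 14 all lie strictly between 9 and 15.
Among integers, the simplest (lowest birthday = smallest |n|; 0 is born on day 0, +-n on day n) is 10.
No non-integer in the interval can be simpler: if x is a non-integer in the interval, then floor(x) or ceil(x) also lies in the interval (the interval contains an integer), and both are proper prefixes of x's sign expansion, i.e. born earlier. So the game value is 10.
Game value = 10

10


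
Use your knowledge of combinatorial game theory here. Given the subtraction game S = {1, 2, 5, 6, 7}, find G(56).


The subtraction set is S = {1, 2, 5, 6, 7}.
G(k) = mex{ G(k - s) : s in S, s <= k }. We compute iteratively: G(0) = 0.
G(1) = mex({0}) = 1
G(2) = mex({0, 1}) = 2
G(3) = mex({1, 2}) = 0
G(4) = mex({0, 2}) = 1
G(5) = mex({0, 1}) = 2
G(6) = mex({0, 1, 2}) = 3
G(7) = mex({0, 1, 2, 3}) = 4
G(8) = mex({0, 1, 2, 3, 4}) = 5
G(9) = mex({0, 1, 2, 4, 5}) = 3
G(10) = mex({0, 1, 2, 3, 5}) = 4
G(11) = mex({1, 2, 3, 4}) = 0
G(12) = mex({0, 2, 3, 4}) = 1
G(13) = mex({0, 1, 3, 4, 5}) = 2
G(14) = mex({1, 2, 3, 4, 5}) = 0
G(15) = mex({0, 2, 3, 4, 5}) = 1
G(16) = mex({0, 1, 3, 4}) = 2
G(17) = mex({0, 1, 2, 4}) = 3
Observe that G(11)..G(17) = 0, 1, 2, 0, 1, 2, 3 repeats G(0)..G(6) = 0, 1, 2, 0, 1, 2, 3.
For k >= max(S) = 7, G(k) is determined by the previous 7 values G(k-7)..G(k-1); a window of 7 consecutive values has recurred shifted by 11, so by induction G(k + 11) = G(k) for all k >= 0: the sequence is periodic from the start with period 11.
One period: G(0..10) = 0, 1, 2, 0, 1, 2, 3, 4, 5, 3, 4.
56 mod 11 = 1, so G(56) = G(1) = 1.

1


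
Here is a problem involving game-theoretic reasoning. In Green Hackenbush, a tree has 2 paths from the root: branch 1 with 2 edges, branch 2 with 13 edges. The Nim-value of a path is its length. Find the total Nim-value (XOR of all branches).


The tree has 2 branches from the ground vertex.
In Green Hackenbush, the Nim-value of a simple path of length k is k.
Branch 1: length 2, Nim-value = 2
Branch 2: length 13, Nim-value = 13
Total Nim-value = XOR of all branch values:
0 XOR 2 = 2
2 XOR 13 = 15
Nim-value of the tree = 15

15


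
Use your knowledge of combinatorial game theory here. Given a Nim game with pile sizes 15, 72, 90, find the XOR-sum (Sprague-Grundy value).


We need the XOR (exclusive or) of all pile sizes.
After XOR-ing pile 1 (size 15): 0 XOR 15 = 15
After XOR-ing pile 2 (size 72): 15 XOR 72 = 71
After XOR-ing pile 3 (size 90): 71 XOR 90 = 29
The Nim-value of this position is 29.

29


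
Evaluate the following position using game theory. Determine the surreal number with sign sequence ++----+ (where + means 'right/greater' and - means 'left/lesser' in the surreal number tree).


Sign expansion: ++----+
Rule: track bounds (lo, hi), initially (-inf, +inf). On '+', the current value becomes lo and we move to the simplest number in (value, hi): value + 1 if hi = +inf, otherwise the midpoint (value + hi)/2. On '-', the current value becomes hi and we move to value - 1 if lo = -inf, otherwise the midpoint (lo + value)/2.
Start at 0.
Step 1: sign = +, move right. Bounds: (0, +inf). Value = 1
Step 2: sign = +, move right. Bounds: (1, +inf). Value = 2
Step 3: sign = -, move left. Bounds: (1, 2). Value = 3/2
Step 4: sign = -, move left. Bounds: (1, 3/2). Value = 5/4
Step 5: sign = -, move left. Bounds: (1, 5/4). Value = 9/8
Step 6: sign = -, move left. Bounds: (1, 9/8). Value = 17/16
Step 7: sign = +, move right. Bounds: (17/16, 9/8). Value = 35/32
The surreal number with sign expansion ++----+ is 35/32.

35/32


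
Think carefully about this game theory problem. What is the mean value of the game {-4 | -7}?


Game = {-4 | -7}, a switch {a | b} with numbers a > b.
Its thermograph has left wall a - t and right wall b + t, which meet at t = (a - b)/2, where both equal (a + b)/2. So the mast (mean value) is at (a + b)/2.
Mean = (-4 + (-7))/2 = -11/2 = -11/2

-11/2


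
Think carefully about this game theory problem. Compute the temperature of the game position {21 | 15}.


The game is {21 | 15}, a switch {a | b} with numbers a > b.
Cooling {a | b} by t gives {a - t | b + t}, which stops being hot when a - t = b + t, i.e. at t = (a - b)/2. So the temperature of a switch is (a - b)/2.
Temperature = (Left option - Right option) / 2
= (21 - (15)) / 2
= 6 / 2
= 3

3


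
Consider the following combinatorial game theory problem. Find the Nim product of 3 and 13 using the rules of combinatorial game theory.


Nim multiplication is bilinear over XOR: (u XOR v) * w = (u*w) XOR (v*w).
So we split each operand into its bit components and XOR the pairwise Nim products.
3 = 1 + 2 (as XOR of powers of 2).
13 = 1 + 4 + 8 (as XOR of powers of 2).
Using the standard Nim-product table on single bits:
  2*2 = 3,   2*4 = 8,   2*8 = 12,
  4*4 = 6,   4*8 = 11,  8*8 = 13,
and  1*x = x (identity), k*l = l*k (commutative).
Pairwise Nim products:
  1 * 1 = 1
  1 * 4 = 4
  1 * 8 = 8
  2 * 1 = 2
  2 * 4 = 8
  2 * 8 = 12
XOR them: 1 XOR 4 XOR 8 XOR 2 XOR 8 XOR 12 = 11.
Result: 3 * 13 = 11 (in Nim).

11


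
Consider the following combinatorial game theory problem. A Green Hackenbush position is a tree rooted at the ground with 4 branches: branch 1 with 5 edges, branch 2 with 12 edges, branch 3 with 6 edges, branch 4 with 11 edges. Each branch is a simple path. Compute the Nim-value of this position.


The tree has 4 branches from the ground vertex.
In Green Hackenbush, the Nim-value of a simple path of length k is k.
Branch 1: length 5, Nim-value = 5
Branch 2: length 12, Nim-value = 12
Branch 3: length 6, Nim-value = 6
Branch 4: length 11, Nim-value = 11
Total Nim-value = XOR of all branch values:
0 XOR 5 = 5
5 XOR 12 = 9
9 XOR 6 = 15
15 XOR 11 = 4
Nim-value of the tree = 4

4


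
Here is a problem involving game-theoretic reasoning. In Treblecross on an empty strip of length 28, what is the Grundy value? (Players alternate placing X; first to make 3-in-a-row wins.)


Treblecross: place X on empty cells; 3-in-a-row wins.
Playing within two cells of an existing X lets the opponent win at once, so sensible play treats the cells i-2..i+2 around each X as dead. The player left with no safe cell loses, so this is a normal-play take-away game on strips of safe cells.
Placing X at cell i (0-indexed) of a strip of k safe cells leaves independent strips of sizes max(0, i-2) and max(0, k-i-3). Hence G(k) = mex{ G(max(0,i-2)) XOR G(max(0,k-i-3)) : 0 <= i < k }, with G(0) = 0.
G(1): splits (0,0):0^0=0 -> mex({0}) = 1
G(2): splits (0,0):0^0=0 -> mex({0}) = 1
G(3): splits (0,0):0^0=0 -> mex({0}) = 1
G(4): splits (0,1):0^1=1 (0,0):0^0=0 -> mex({0, 1}) = 2
G(5): splits (0,2):0^1=1 (0,1):0^1=1 (0,0):0^0=0 -> mex({0, 1}) = 2
G(6) = mex({1}) = 0
G(7) = mex({0, 1, 2}) = 3
G(8) = mex({0, 1, 2}) = 3
G(9) = mex({0, 2}) = 1
G(10) = mex({0, 2, 3}) = 1
G(11) = mex({0, 3}) = 1
G(12) = mex({1, 3}) = 0
G(13) = mex({0, 1, 2, 3}) = 4
G(14) = mex({0, 1, 2}) = 3
G(15) = mex({0, 1, 2}) = 3
G(16) = mex({0, 1, 2, 4}) = 3
G(17) = mex({0, 1, 3, 4}) = 2
G(18) = mex({0, 1, 3, 4}) = 2
G(19) = mex({0, 1, 3, 5}) = 2
G(20) = mex({0, 1, 2, 3, 5}) = 4
G(21) = mex({0, 1, 2, 3, 5}) = 4
G(22) = mex({1, 2, 6}) = 0
G(23) = mex({0, 1, 2, 3, 4, 6}) = 5
G(24) = mex({0, 1, 2, 3, 4}) = 5
G(25) = mex({0, 1, 3, 4, 7}) = 2
G(26) = mex({0, 1, 3, 4, 5, 7}) = 2
G(27) = mex({0, 1, 3, 5}) = 2
G(28) = mex({0, 1, 2, 5}) = 3
Therefore G(28) = 3.

3


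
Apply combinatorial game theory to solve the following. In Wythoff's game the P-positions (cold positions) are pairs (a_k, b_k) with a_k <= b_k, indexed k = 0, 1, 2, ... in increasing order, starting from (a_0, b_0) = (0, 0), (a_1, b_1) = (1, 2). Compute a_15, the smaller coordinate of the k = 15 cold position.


By Wythoff's theorem, a_k = floor(k * phi) and b_k = floor(k * phi^2) = a_k + k, where phi = (1 + sqrt(5))/2 is the golden ratio.
phi = (1 + sqrt(5))/2 = 1.618034
k = 15
k * phi = 15 * 1.618034 = 24.270510
a_15 = floor(k * phi) = 24

24


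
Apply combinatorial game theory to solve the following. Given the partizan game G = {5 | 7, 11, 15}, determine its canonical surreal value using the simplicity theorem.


Left options: {5}, max = 5
Right options: {7, 11, 15}, min = 7
All options are numbers and max(Left) < min(Right), so by the simplicity theorem the value is the simplest (earliest-born) number strictly between 5 and 7.
The only integer strictly between 5 and 7 is 6.
No non-integer in the interval can be simpler: if x is a non-integer in the interval, then floor(x) or ceil(x) also lies in the interval (the interval contains an integer), and both are proper prefixes of x's sign expansion, i.e. born earlier. So the game value is 6.
Game value = 6

6


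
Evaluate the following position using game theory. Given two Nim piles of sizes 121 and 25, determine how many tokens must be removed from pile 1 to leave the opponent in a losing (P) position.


Piles: 121 and 25
Current XOR: 121 XOR 25 = 96 (non-zero, so this is an N-position).
To make the XOR zero, we need to find a move that balances the piles.
For pile 1 (size 121): target = 121 XOR 96 = 25
We reduce pile 1 from 121 to 25.
Tokens removed: 121 - 25 = 96
Verification: 25 XOR 25 = 0

96


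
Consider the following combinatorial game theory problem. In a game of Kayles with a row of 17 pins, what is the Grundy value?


Kayles: a move removes 1 or 2 adjacent pins from a contiguous row.
Removing pins from a row of k leaves two independent rows (a, b) with a + b = k - 1 (one pin) or a + b = k - 2 (two pins); an end removal gives a = 0.
By Sprague-Grundy, G(k) = mex{ G(a) XOR G(b) } over all these splits. G(0) = 0.
G(1): splits (0,0):0^0=0 -> mex({0}) = 1
G(2): splits (0,1):0^1=1 (0,0):0^0=0 -> mex({0, 1}) = 2
G(3): splits (0,2):0^2=2 (1,1):1^1=0 (0,1):0^1=1 -> mex({0, 1, 2}) = 3
G(4): splits (0,3):0^3=3 (1,2):1^2=3 (0,2):0^2=2 (1,1):1^1=0 -> mex({0, 2, 3}) = 1
G(5): splits (0,4):0^1=1 (1,3):1^3=2 (2,2):2^2=0 (0,3):0^3=3 (1,2):1^2=3 -> mex({0, 1, 2, 3}) = 4
G(6) = mex({0, 1, 2, 4}) = 3
G(7) = mex({0, 1, 3, 4, 5}) = 2
G(8) = mex({0, 2, 3, 5, 6}) = 1
G(9) = mex({0, 1, 2, 3, 6, 7}) = 4
G(10) = mex({0, 1, 3, 4, 5, 7}) = 2
G(11) = mex({0, 1, 2, 3, 4, 5}) = 6
G(12) = mex({0, 1, 2, 3, 5, 6, 7}) = 4
G(13) = mex({0, 2, 3, 4, 6, 7}) = 1
G(14) = mex({0, 1, 4, 5, 6, 7}) = 2
G(15) = mex({0, 1, 2, 3, 4, 5, 6}) = 7
G(16) = mex({0, 2, 3, 5, 6, 7}) = 1
G(17) = mex({0, 1, 2, 3, 5, 6, 7}) = 4
Therefore G(17) = 4.

4


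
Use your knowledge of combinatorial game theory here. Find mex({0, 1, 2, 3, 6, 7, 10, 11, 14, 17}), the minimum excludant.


Set = {0, 1, 2, 3, 6, 7, 10, 11, 14, 17}
0 is in the set.
1 is in the set.
2 is in the set.
3 is in the set.
4 is NOT in the set. This is the mex.
mex = 4

4


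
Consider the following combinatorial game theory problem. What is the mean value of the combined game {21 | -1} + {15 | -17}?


G1 = {21 | -1}, G2 = {15 | -17}
Each is a switch {a | b} with numbers a > b; its mean value is (a + b)/2, and mean value is additive over game sums: m(G1 + G2) = m(G1) + m(G2).
Mean of G1 = (21 + (-1))/2 = 20/2 = 10
Mean of G2 = (15 + (-17))/2 = -2/2 = -1
Mean of G1 + G2 = 10 + -1 = 9

9


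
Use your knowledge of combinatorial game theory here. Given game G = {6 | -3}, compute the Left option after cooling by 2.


Original game: {6 | -3} (a switch {a | b} with a > b).
Cooling by t (for t below the temperature (a - b)/2 = 9/2) taxes each move by t: {a | b} cooled by t is {a - t | b + t}.
Cooling amount: t = 2
Cooled Left option: 6 - 2 = 4
Cooled Right option: -3 + 2 = -1
Cooled game: {4 | -1}
Left option = 4

4


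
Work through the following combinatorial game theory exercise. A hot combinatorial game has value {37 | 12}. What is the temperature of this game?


The game is {37 | 12}, a switch {a | b} with numbers a > b.
Cooling {a | b} by t gives {a - t | b + t}, which stops being hot when a - t = b + t, i.e. at t = (a - b)/2. So the temperature of a switch is (a - b)/2.
Temperature = (Left option - Right option) / 2
= (37 - (12)) / 2
= 25 / 2
= 25/2

25/2


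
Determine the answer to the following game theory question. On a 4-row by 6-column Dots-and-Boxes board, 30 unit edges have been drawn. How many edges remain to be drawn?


Grid: 4 x 6 boxes, i.e. 5 rows and 7 columns of dots.
Horizontal edges: (rows + 1) * cols = 5 * 6 = 30
Vertical edges: rows * (cols + 1) = 4 * 7 = 28
Total edges: 30 + 28 = 58
Edges drawn: 30
Remaining: 58 - 30 = 28

28


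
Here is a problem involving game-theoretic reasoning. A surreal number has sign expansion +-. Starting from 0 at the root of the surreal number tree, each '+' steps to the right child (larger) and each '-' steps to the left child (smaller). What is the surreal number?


Sign expansion: +-
Rule: track bounds (lo, hi), initially (-inf, +inf). On '+', the current value becomes lo and we move to the simplest number in (value, hi): value + 1 if hi = +inf, otherwise the midpoint (value + hi)/2. On '-', the current value becomes hi and we move to value - 1 if lo = -inf, otherwise the midpoint (lo + value)/2.
Start at 0.
Step 1: sign = +, move right. Bounds: (0, +inf). Value = 1
Step 2: sign = -, move left. Bounds: (0, 1). Value = 1/2
The surreal number with sign expansion +- is 1/2.

1/2


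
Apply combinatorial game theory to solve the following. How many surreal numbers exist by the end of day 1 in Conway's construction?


Day 0: {|} = 0 is born. Count = 1.
Day n: the number of surreal numbers born by day n is 2^(n+1) - 1.
By day 0: 2^1 - 1 = 1
By day 1: 2^2 - 1 = 3
By day 1: 3 surreal numbers.

3


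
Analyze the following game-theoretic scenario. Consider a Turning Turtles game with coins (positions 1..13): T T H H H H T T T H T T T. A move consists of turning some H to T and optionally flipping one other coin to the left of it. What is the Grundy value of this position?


Coins: T T H H H H T T T H T T T
Key fact: a single head at position k behaves exactly like a Nim heap of size k (turning it to T and optionally flipping a coin at j < k corresponds to moving the heap from k to j, or to 0), and heads combine as a disjunctive sum (two heads at the same place would cancel, matching j XOR j = 0). So the Nim-value is the XOR of the 1-indexed positions of the heads.
Face-up positions (1-indexed): [3, 4, 5, 6, 10]
XOR 0 with 3: 0 XOR 3 = 3
XOR 3 with 4: 3 XOR 4 = 7
XOR 7 with 5: 7 XOR 5 = 2
XOR 2 with 6: 2 XOR 6 = 4
XOR 4 with 10: 4 XOR 10 = 14
Nim-value = 14

14


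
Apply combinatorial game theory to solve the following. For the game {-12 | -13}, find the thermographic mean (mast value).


Game = {-12 | -13}, a switch {a | b} with numbers a > b.
Its thermograph has left wall a - t and right wall b + t, which meet at t = (a - b)/2, where both equal (a + b)/2. So the mast (mean value) is at (a + b)/2.
Mean = (-12 + (-13))/2 = -25/2 = -25/2

-25/2


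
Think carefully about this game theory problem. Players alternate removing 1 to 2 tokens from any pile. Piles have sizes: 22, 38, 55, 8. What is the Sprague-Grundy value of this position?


Subtraction set: {1, 2}
For this subtraction set, G(n) = n mod 3 (period = max + 1 = 3).
Pile 1 (size 22): G(22) = 22 mod 3 = 1
Pile 2 (size 38): G(38) = 38 mod 3 = 2
Pile 3 (size 55): G(55) = 55 mod 3 = 1
Pile 4 (size 8): G(8) = 8 mod 3 = 2
Total Grundy value = XOR of all: 1 XOR 2 XOR 1 XOR 2 = 0

0


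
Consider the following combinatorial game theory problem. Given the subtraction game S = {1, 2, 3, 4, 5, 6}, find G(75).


The subtraction set is S = {1, 2, 3, 4, 5, 6}.
G(k) = mex{ G(k - s) : s in S, s <= k }. We compute iteratively: G(0) = 0.
G(1) = mex({0}) = 1
G(2) = mex({0, 1}) = 2
G(3) = mex({0, 1, 2}) = 3
G(4) = mex({0, 1, 2, 3}) = 4
G(5) = mex({0, 1, 2, 3, 4}) = 5
G(6) = mex({0, 1, 2, 3, 4, 5}) = 6
G(7) = mex({1, 2, 3, 4, 5, 6}) = 0
G(8) = mex({0, 2, 3, 4, 5, 6}) = 1
G(9) = mex({0, 1, 3, 4, 5, 6}) = 2
G(10) = mex({0, 1, 2, 4, 5, 6}) = 3
G(11) = mex({0, 1, 2, 3, 5, 6}) = 4
G(12) = mex({0, 1, 2, 3, 4, 6}) = 5
Observe that G(7)..G(12) = 0, 1, 2, 3, 4, 5 repeats G(0)..G(5) = 0, 1, 2, 3, 4, 5.
For k >= max(S) = 6, G(k) is determined by the previous 6 values G(k-6)..G(k-1); a window of 6 consecutive values has recurred shifted by 7, so by induction G(k + 7) = G(k) for all k >= 0: the sequence is periodic from the start with period 7.
One period: G(0..6) = 0, 1, 2, 3, 4, 5, 6.
75 mod 7 = 5, so G(75) = G(5) = 5.

5


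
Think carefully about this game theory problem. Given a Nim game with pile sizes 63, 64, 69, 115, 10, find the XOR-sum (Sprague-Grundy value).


We need the XOR (exclusive or) of all pile sizes.
After XOR-ing pile 1 (size 63): 0 XOR 63 = 63
After XOR-ing pile 2 (size 64): 63 XOR 64 = 127
After XOR-ing pile 3 (size 69): 127 XOR 69 = 58
After XOR-ing pile 4 (size 115): 58 XOR 115 = 73
After XOR-ing pile 5 (size 10): 73 XOR 10 = 67
The Nim-value of this position is 67.

67


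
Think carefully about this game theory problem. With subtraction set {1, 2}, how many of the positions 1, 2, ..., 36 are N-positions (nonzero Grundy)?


Subtraction set S = {1, 2}, so G(n) = n mod 3.
G(n) = 0 when n is a multiple of 3.
Multiples of 3 in [1, 36]: 12
N-positions (nonzero Grundy) = 36 - 12 = 24

24


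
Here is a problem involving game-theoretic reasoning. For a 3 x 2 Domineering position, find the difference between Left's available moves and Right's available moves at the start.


Board is 3 x 2 (rows x cols).
Left (vertical) placements: (rows-1) * cols = 2 * 2 = 4
Right (horizontal) placements: rows * (cols-1) = 3 * 1 = 3
Advantage = Left - Right = 4 - 3 = 1

1


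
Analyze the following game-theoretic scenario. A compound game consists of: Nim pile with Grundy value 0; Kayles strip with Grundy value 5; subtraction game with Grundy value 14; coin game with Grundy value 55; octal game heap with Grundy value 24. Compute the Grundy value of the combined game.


By the Sprague-Grundy theorem, the Grundy value of a sum of games is the XOR of individual Grundy values.
Nim pile: Grundy value = 0. Running XOR: 0 XOR 0 = 0
Kayles strip: Grundy value = 5. Running XOR: 0 XOR 5 = 5
subtraction game: Grundy value = 14. Running XOR: 5 XOR 14 = 11
coin game: Grundy value = 55. Running XOR: 11 XOR 55 = 60
octal game heap: Grundy value = 24. Running XOR: 60 XOR 24 = 36
The combined Grundy value is 36.

36


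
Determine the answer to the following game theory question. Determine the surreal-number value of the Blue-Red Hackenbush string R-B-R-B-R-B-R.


Edges (from ground): R-B-R-B-R-B-R
By Berlekamp's sign-expansion rule, a Blue-Red Hackenbush stalk has the value of the surreal number whose sign sequence is the edge sequence with B -> + and R -> -.
Sign sequence: -+-+-+-
Trace the sign expansion in the surreal number tree, starting from 0:
Edge 1: R (sign -) -> bounds (-inf, 0), value = -1
Edge 2: B (sign +) -> bounds (-1, 0), value = -1/2
Edge 3: R (sign -) -> bounds (-1, -1/2), value = -3/4
Edge 4: B (sign +) -> bounds (-3/4, -1/2), value = -5/8
Edge 5: R (sign -) -> bounds (-3/4, -5/8), value = -11/16
Edge 6: B (sign +) -> bounds (-11/16, -5/8), value = -21/32
Edge 7: R (sign -) -> bounds (-11/16, -21/32), value = -43/64
Game value = -43/64

-43/64


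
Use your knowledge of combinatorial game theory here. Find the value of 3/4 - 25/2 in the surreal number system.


x = 3/4, y = 25/2
Converting to common denominator: 4
x = 3/4, y = 50/4
x - y = 3/4 - 25/2 = -47/4

-47/4


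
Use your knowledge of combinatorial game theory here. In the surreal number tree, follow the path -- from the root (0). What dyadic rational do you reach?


Sign expansion: --
Rule: track bounds (lo, hi), initially (-inf, +inf). On '+', the current value becomes lo and we move to the simplest number in (value, hi): value + 1 if hi = +inf, otherwise the midpoint (value + hi)/2. On '-', the current value becomes hi and we move to value - 1 if lo = -inf, otherwise the midpoint (lo + value)/2.
Start at 0.
Step 1: sign = -, move left. Bounds: (-inf, 0). Value = -1
Step 2: sign = -, move left. Bounds: (-inf, -1). Value = -2
The surreal number with sign expansion -- is -2.

-2


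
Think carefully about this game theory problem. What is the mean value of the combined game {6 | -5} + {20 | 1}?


G1 = {6 | -5}, G2 = {20 | 1}
Each is a switch {a | b} with numbers a > b; its mean value is (a + b)/2, and mean value is additive over game sums: m(G1 + G2) = m(G1) + m(G2).
Mean of G1 = (6 + (-5))/2 = 1/2 = 1/2
Mean of G2 = (20 + (1))/2 = 21/2 = 21/2
Mean of G1 + G2 = 1/2 + 21/2 = 11

11


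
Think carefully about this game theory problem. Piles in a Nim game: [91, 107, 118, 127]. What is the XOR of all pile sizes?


We need the XOR (exclusive or) of all pile sizes.
After XOR-ing pile 1 (size 91): 0 XOR 91 = 91
After XOR-ing pile 2 (size 107): 91 XOR 107 = 48
After XOR-ing pile 3 (size 118): 48 XOR 118 = 70
After XOR-ing pile 4 (size 127): 70 XOR 127 = 57
The Nim-value of this position is 57.

57


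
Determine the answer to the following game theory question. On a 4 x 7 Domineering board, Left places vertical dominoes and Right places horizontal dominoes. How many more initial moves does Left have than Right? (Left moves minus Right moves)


Board is 4 x 7 (rows x cols).
Left (vertical) placements: (rows-1) * cols = 3 * 7 = 21
Right (horizontal) placements: rows * (cols-1) = 4 * 6 = 24
Advantage = Left - Right = 21 - 24 = -3

-3


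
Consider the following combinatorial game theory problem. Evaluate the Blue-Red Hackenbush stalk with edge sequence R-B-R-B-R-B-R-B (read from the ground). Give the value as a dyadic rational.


Edges (from ground): R-B-R-B-R-B-R-B
By Berlekamp's sign-expansion rule, a Blue-Red Hackenbush stalk has the value of the surreal number whose sign sequence is the edge sequence with B -> + and R -> -.
Sign sequence: -+-+-+-+
Trace the sign expansion in the surreal number tree, starting from 0:
Edge 1: R (sign -) -> bounds (-inf, 0), value = -1
Edge 2: B (sign +) -> bounds (-1, 0), value = -1/2
Edge 3: R (sign -) -> bounds (-1, -1/2), value = -3/4
Edge 4: B (sign +) -> bounds (-3/4, -1/2), value = -5/8
Edge 5: R (sign -) -> bounds (-3/4, -5/8), value = -11/16
Edge 6: B (sign +) -> bounds (-11/16, -5/8), value = -21/32
Edge 7: R (sign -) -> bounds (-11/16, -21/32), value = -43/64
Edge 8: B (sign +) -> bounds (-43/64, -21/32), value = -85/128
Game value = -85/128

-85/128


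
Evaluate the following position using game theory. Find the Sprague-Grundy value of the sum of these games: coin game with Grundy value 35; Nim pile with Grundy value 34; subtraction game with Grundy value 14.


By the Sprague-Grundy theorem, the Grundy value of a sum of games is the XOR of individual Grundy values.
coin game: Grundy value = 35. Running XOR: 0 XOR 35 = 35
Nim pile: Grundy value = 34. Running XOR: 35 XOR 34 = 1
subtraction game: Grundy value = 14. Running XOR: 1 XOR 14 = 15
The combined Grundy value is 15.

15


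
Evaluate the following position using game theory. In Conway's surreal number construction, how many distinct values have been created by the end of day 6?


Day 0: {|} = 0 is born. Count = 1.
Day n: the number of surreal numbers born by day n is 2^(n+1) - 1.
By day 0: 2^1 - 1 = 1
By day 1: 2^2 - 1 = 3
By day 2: 2^3 - 1 = 7
By day 3: 2^4 - 1 = 15
By day 4: 2^5 - 1 = 31
By day 5: 2^6 - 1 = 63
By day 6: 2^7 - 1 = 127
By day 6: 127 surreal numbers.

127


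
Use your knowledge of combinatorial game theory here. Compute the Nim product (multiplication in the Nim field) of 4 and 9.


Nim multiplication is bilinear over XOR: (u XOR v) * w = (u*w) XOR (v*w).
So we split each operand into its bit components and XOR the pairwise Nim products.
4 = 4 (as XOR of powers of 2).
9 = 1 + 8 (as XOR of powers of 2).
Using the standard Nim-product table on single bits:
  2*2 = 3,   2*4 = 8,   2*8 = 12,
  4*4 = 6,   4*8 = 11,  8*8 = 13,
and  1*x = x (identity), k*l = l*k (commutative).
Pairwise Nim products:
  4 * 1 = 4
  4 * 8 = 11
XOR them: 4 XOR 11 = 15.
Result: 4 * 9 = 15 (in Nim).

15


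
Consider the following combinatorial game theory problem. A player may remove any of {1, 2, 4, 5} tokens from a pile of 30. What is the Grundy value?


The subtraction set is S = {1, 2, 4, 5}.
G(k) = mex{ G(k - s) : s in S, s <= k }. We compute iteratively: G(0) = 0.
G(1) = mex({0}) = 1
G(2) = mex({0, 1}) = 2
G(3) = mex({1, 2}) = 0
G(4) = mex({0, 2}) = 1
G(5) = mex({0, 1}) = 2
G(6) = mex({1, 2}) = 0
G(7) = mex({0, 2}) = 1
Observe that G(3)..G(7) = 0, 1, 2, 0, 1 repeats G(0)..G(4) = 0, 1, 2, 0, 1.
For k >= max(S) = 5, G(k) is determined by the previous 5 values G(k-5)..G(k-1); a window of 5 consecutive values has recurred shifted by 3, so by induction G(k + 3) = G(k) for all k >= 0: the sequence is periodic from the start with period 3.
One period: G(0..2) = 0, 1, 2.
30 mod 3 = 0, so G(30) = G(0) = 0.

0


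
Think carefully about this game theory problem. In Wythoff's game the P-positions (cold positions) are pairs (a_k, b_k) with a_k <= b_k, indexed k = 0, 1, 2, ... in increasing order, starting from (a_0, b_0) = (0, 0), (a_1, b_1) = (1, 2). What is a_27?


By Wythoff's theorem, a_k = floor(k * phi) and b_k = floor(k * phi^2) = a_k + k, where phi = (1 + sqrt(5))/2 is the golden ratio.
phi = (1 + sqrt(5))/2 = 1.618034
k = 27
k * phi = 27 * 1.618034 = 43.686918
a_27 = floor(k * phi) = 43

43


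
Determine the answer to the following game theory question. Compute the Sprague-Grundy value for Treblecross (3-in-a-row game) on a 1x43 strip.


Treblecross: place X on empty cells; 3-in-a-row wins.
Playing within two cells of an existing X lets the opponent win at once, so sensible play treats the cells i-2..i+2 around each X as dead. The player left with no safe cell loses, so this is a normal-play take-away game on strips of safe cells.
Placing X at cell i (0-indexed) of a strip of k safe cells leaves independent strips of sizes max(0, i-2) and max(0, k-i-3). Hence G(k) = mex{ G(max(0,i-2)) XOR G(max(0,k-i-3)) : 0 <= i < k }, with G(0) = 0.
G(1): splits (0,0):0^0=0 -> mex({0}) = 1
G(2): splits (0,0):0^0=0 -> mex({0}) = 1
G(3): splits (0,0):0^0=0 -> mex({0}) = 1
G(4): splits (0,1):0^1=1 (0,0):0^0=0 -> mex({0, 1}) = 2
G(5): splits (0,2):0^1=1 (0,1):0^1=1 (0,0):0^0=0 -> mex({0, 1}) = 2
G(6) = mex({1}) = 0
G(7) = mex({0, 1, 2}) = 3
G(8) = mex({0, 1, 2}) = 3
G(9) = mex({0, 2}) = 1
G(10) = mex({0, 2, 3}) = 1
G(11) = mex({0, 3}) = 1
G(12) = mex({1, 3}) = 0
G(13) = mex({0, 1, 2, 3}) = 4
G(14) = mex({0, 1, 2}) = 3
G(15) = mex({0, 1, 2}) = 3
G(16) = mex({0, 1, 2, 4}) = 3
G(17) = mex({0, 1, 3, 4}) = 2
G(18) = mex({0, 1, 3, 4}) = 2
G(19) = mex({0, 1, 3, 5}) = 2
G(20) = mex({0, 1, 2, 3, 5}) = 4
G(21) = mex({0, 1, 2, 3, 5}) = 4
G(22) = mex({1, 2, 6}) = 0
G(23) = mex({0, 1, 2, 3, 4, 6}) = 5
G(24) = mex({0, 1, 2, 3, 4}) = 5
G(25) = mex({0, 1, 3, 4, 7}) = 2
G(26) = mex({0, 1, 3, 4, 5, 7}) = 2
G(27) = mex({0, 1, 3, 5}) = 2
G(28) = mex({0, 1, 2, 5}) = 3
G(29) = mex({0, 1, 2, 4, 5, 6}) = 3
G(30) = mex({1, 2, 4, 6}) = 0
G(31) = mex({0, 1, 2, 3, 4, 6}) = 5
G(32) = mex({1, 2, 3, 4, 7}) = 0
G(33) = mex({0, 3, 7}) = 1
G(34) = mex({0, 2, 3, 5, 7}) = 1
G(35) = mex({0, 2, 3, 5, 6}) = 1
G(36) = mex({0, 1, 2, 5, 6}) = 3
G(37) = mex({0, 1, 2, 4, 5, 6}) = 3
G(38) = mex({0, 1, 2, 4}) = 3
G(39) = mex({0, 1, 2, 3, 4, 7}) = 5
G(40) = mex({0, 1, 2, 3, 4, 5, 7}) = 6
G(41) = mex({0, 1, 2, 3, 5, 7}) = 4
G(42) = mex({0, 1, 2, 3, 5, 6, 7}) = 4
G(43) = mex({0, 2, 3, 5, 6}) = 1
Therefore G(43) = 1.

1


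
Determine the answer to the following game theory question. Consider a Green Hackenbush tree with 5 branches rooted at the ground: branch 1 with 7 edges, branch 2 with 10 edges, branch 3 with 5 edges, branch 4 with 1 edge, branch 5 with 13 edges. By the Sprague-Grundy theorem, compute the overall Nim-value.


The tree has 5 branches from the ground vertex.
In Green Hackenbush, the Nim-value of a simple path of length k is k.
Branch 1: length 7, Nim-value = 7
Branch 2: length 10, Nim-value = 10
Branch 3: length 5, Nim-value = 5
Branch 4: length 1, Nim-value = 1
Branch 5: length 13, Nim-value = 13
Total Nim-value = XOR of all branch values:
0 XOR 7 = 7
7 XOR 10 = 13
13 XOR 5 = 8
8 XOR 1 = 9
9 XOR 13 = 4
Nim-value of the tree = 4

4


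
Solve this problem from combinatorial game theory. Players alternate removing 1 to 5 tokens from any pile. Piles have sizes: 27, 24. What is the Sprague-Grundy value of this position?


Subtraction set: {1, 2, 3, 4, 5}
For this subtraction set, G(n) = n mod 6 (period = max + 1 = 6).
Pile 1 (size 27): G(27) = 27 mod 6 = 3
Pile 2 (size 24): G(24) = 24 mod 6 = 0
Total Grundy value = XOR of all: 3 XOR 0 = 3

3


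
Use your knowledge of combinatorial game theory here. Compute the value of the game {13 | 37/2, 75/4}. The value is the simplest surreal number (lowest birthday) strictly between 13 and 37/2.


Left options: {13}, max = 13
Right options: {37/2, 75/4}, min = 37/2
All options are numbers and max(Left) < min(Right), so by the simplicity theorem the value is the simplest (earliest-born) number strictly between 13 and 37/2.
Integers 14 through 18 all lie strictly between 13 and 37/2.
Among integers, the simplest (lowest birthday = smallest |n|; 0 is born on day 0, +-n on day n) is 14.
No non-integer in the interval can be simpler: if x is a non-integer in the interval, then floor(x) or ceil(x) also lies in the interval (the interval contains an integer), and both are proper prefixes of x's sign expansion, i.e. born earlier. So the game value is 14.
Game value = 14

14


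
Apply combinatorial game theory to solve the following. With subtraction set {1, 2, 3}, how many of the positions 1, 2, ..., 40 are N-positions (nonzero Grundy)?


Subtraction set S = {1, 2, 3}, so G(n) = n mod 4.
G(n) = 0 when n is a multiple of 4.
Multiples of 4 in [1, 40]: 10
N-positions (nonzero Grundy) = 40 - 10 = 30

30


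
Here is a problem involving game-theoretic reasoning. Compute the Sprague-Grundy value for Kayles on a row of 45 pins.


Kayles: a move removes 1 or 2 adjacent pins from a contiguous row.
Removing pins from a row of k leaves two independent rows (a, b) with a + b = k - 1 (one pin) or a + b = k - 2 (two pins); an end removal gives a = 0.
By Sprague-Grundy, G(k) = mex{ G(a) XOR G(b) } over all these splits. G(0) = 0.
G(1): splits (0,0):0^0=0 -> mex({0}) = 1
G(2): splits (0,1):0^1=1 (0,0):0^0=0 -> mex({0, 1}) = 2
G(3): splits (0,2):0^2=2 (1,1):1^1=0 (0,1):0^1=1 -> mex({0, 1, 2}) = 3
G(4): splits (0,3):0^3=3 (1,2):1^2=3 (0,2):0^2=2 (1,1):1^1=0 -> mex({0, 2, 3}) = 1
G(5): splits (0,4):0^1=1 (1,3):1^3=2 (2,2):2^2=0 (0,3):0^3=3 (1,2):1^2=3 -> mex({0, 1, 2, 3}) = 4
G(6) = mex({0, 1, 2, 4}) = 3
G(7) = mex({0, 1, 3, 4, 5}) = 2
G(8) = mex({0, 2, 3, 5, 6}) = 1
G(9) = mex({0, 1, 2, 3, 6, 7}) = 4
G(10) = mex({0, 1, 3, 4, 5, 7}) = 2
G(11) = mex({0, 1, 2, 3, 4, 5}) = 6
G(12) = mex({0, 1, 2, 3, 5, 6, 7}) = 4
G(13) = mex({0, 2, 3, 4, 6, 7}) = 1
G(14) = mex({0, 1, 4, 5, 6, 7}) = 2
G(15) = mex({0, 1, 2, 3, 4, 5, 6}) = 7
G(16) = mex({0, 2, 3, 5, 6, 7}) = 1
G(17) = mex({0, 1, 2, 3, 5, 6, 7}) = 4
G(18) = mex({0, 1, 2, 4, 5, 6}) = 3
G(19) = mex({0, 1, 3, 4, 5, 7}) = 2
G(20) = mex({0, 2, 3, 4, 5, 6, 7}) = 1
G(21) = mex({0, 1, 2, 3, 5, 6, 7}) = 4
G(22) = mex({0, 1, 2, 3, 4, 5, 7}) = 6
G(23) = mex({0, 1, 2, 3, 4, 5, 6}) = 7
G(24) = mex({0, 1, 2, 3, 5, 6, 7}) = 4
G(25) = mex({0, 2, 3, 4, 6, 7}) = 1
G(26) = mex({0, 1, 3, 4, 5, 6, 7}) = 2
G(27) = mex({0, 1, 2, 3, 4, 5, 6, 7}) = 8
G(28) = mex({0, 1, 2, 3, 4, 6, 7, 8}) = 5
G(29) = mex({0, 1, 2, 3, 5, 6, 7, 8, 9}) = 4
G(30) = mex({0, 1, 2, 3, 4, 5, 6, 9, 10}) = 7
G(31) = mex({0, 1, 3, 4, 5, 7, 10, 11}) = 2
G(32) = mex({0, 2, 3, 4, 5, 6, 7, 9, 11}) = 1
G(33) = mex({0, 1, 2, 3, 4, 5, 6, 7, 9, 12}) = 8
G(34) = mex({0, 1, 2, 3, 4, 5, 7, 8, 11, 12}) = 6
G(35) = mex({0, 1, 2, 3, 4, 5, 6, 8, 9, 10, 11}) = 7
G(36) = mex({0, 1, 2, 3, 5, 6, 7, 9, 10}) = 4
G(37) = mex({0, 2, 3, 4, 6, 7, 9, 10, 11, 12}) = 1
G(38) = mex({0, 1, 3, 4, 5, 6, 7, 9, 10, 11, 12}) = 2
G(39) = mex({0, 1, 2, 4, 5, 6, 7, 9, 10, 12, 14}) = 3
G(40) = mex({0, 2, 3, 4, 6, 7, 11, 12, 14}) = 1
G(41) = mex({0, 1, 2, 3, 5, 6, 7, 9, 10, 11, 12}) = 4
G(42) = mex({0, 1, 2, 3, 4, 5, 6, 9, 10}) = 7
G(43) = mex({0, 1, 3, 4, 5, 7, 9, 10, 12, 15}) = 2
G(44) = mex({0, 2, 3, 4, 5, 6, 7, 9, 10, 12, 15}) = 1
G(45) = mex({0, 1, 2, 3, 4, 5, 6, 7, 9, 10, 12, 14}) = 8
Therefore G(45) = 8.

8
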